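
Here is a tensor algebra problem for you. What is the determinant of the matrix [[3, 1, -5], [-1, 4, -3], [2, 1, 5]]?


Expanding along the first row, det(A) = a11*M_11 - a12*M_12 + a13*M_13, where M_1j is the (1,j) minor.
Minor M_11 = 4*5 - -3*1 = 23
Minor M_12 = -1*5 - -3*2 = 1
Minor M_13 = -1*1 - 4*2 = -9
det = 3*(23) - 1*(1) + -5*(-9)
    = 69 - 1 + 45
    = 113

113


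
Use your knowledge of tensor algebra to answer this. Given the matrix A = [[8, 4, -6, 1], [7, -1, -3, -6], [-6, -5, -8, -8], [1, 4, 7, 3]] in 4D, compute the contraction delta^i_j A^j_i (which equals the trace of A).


The contraction (trace) of a rank-2 tensor is the sum of its diagonal elements.
Diagonal entries: A[1,1] = 8, A[2,2] = -1, A[3,3] = -8, A[4,4] = 3
Tr(A) = 8 + -1 + -8 + 3 = 2

2


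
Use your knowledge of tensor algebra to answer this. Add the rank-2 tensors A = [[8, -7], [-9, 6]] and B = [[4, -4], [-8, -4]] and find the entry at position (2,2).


Tensor addition is component-wise: (A + B)_{ij} = A_{ij} + B_{ij}.
A_{22} = 6
B_{22} = -4
(A + B)_{22} = 6 + -4 = 2

2


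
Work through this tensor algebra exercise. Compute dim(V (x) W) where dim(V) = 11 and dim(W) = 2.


The dimension of a tensor product is the product of dimensions.
dim(V) = 11, dim(W) = 2
dim(V (x) W) = 11 * 2 = 22

22


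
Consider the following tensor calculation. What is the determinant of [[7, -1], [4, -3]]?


For a 2x2 matrix [[a, b], [c, d]], det = a*d - b*c.
a = 7, b = -1, c = 4, d = -3
a*d = 7 * -3 = -21
b*c = -1 * 4 = -4
det = -21 - -4 = -17

-17


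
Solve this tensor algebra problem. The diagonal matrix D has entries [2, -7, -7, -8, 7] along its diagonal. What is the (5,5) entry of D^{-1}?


For a diagonal matrix, the inverse has entries (D^{-1})_{ii} = 1/d_{ii}.
The diagonal entries are: d_{11} = 2, d_{22} = -7, d_{33} = -7, d_{44} = -8, d_{55} = 7
We need (D^{-1})_{55} = 1/d_{55} = 1/7 = 1/7

1/7


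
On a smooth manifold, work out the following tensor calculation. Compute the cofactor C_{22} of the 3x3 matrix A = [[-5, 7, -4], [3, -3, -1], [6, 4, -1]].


To find cofactor C_{22}, delete row 2 and column 2.
The resulting 2x2 submatrix is: [[-5, -4], [6, -1]]
Minor M_{22} = -5*-1 - -4*6
  = 5 - -24 = 29
Sign = (-1)^(2+2) = (-1)^4 = 1
Cofactor C_{22} = 1 * 29 = 29

29


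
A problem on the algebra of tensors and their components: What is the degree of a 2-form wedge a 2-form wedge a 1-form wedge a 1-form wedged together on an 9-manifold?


The degree of a wedge product is the sum of the degrees of the individual forms.
Degrees: 2, 2, 1, 1
Total degree = 2 + 2 + 1 + 1 = 6

6


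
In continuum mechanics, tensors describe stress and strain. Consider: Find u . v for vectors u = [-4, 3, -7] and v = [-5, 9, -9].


The inner product u . v = sum of u_i * v_i.
Term-by-term: -4 * -5, 3 * 9, -7 * -9
Products: 20, 27, 63
Sum = 20 + 27 + 63 = 110

110


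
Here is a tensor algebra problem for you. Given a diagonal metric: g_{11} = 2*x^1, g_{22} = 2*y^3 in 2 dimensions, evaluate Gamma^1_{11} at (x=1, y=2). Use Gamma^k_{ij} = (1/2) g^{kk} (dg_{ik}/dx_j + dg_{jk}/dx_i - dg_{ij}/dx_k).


For a diagonal metric, Gamma^k_{ij} = (1/2) g^{kk} (dg_{ik}/dx_j + dg_{jk}/dx_i - dg_{ij}/dx_k).
The metric is diagonal, so g_{ab} = 0 for a != b.
At the given point: g_{11} = 2, g_{22} = 16
g^{11} = 1/2
dg_{11}/dx_1 = dg_{11}/dx_1 = 2
dg_{11}/dx_1 = dg_{11}/dx_1 = 2
dg_{11}/dx_1 = dg_{11}/dx_1 = 2
Numerator = 2 + 2 - 2 = 2
Gamma^1_{11} = 2 / (2 * 2) = 1/2

1/2


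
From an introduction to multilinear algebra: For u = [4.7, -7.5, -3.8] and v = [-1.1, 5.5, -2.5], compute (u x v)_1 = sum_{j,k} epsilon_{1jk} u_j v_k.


(u x v)_1 = sum_{j,k} epsilon_{1jk} u_j v_k. Only permutations of (1,2,3) contribute; the two non-zero terms are:
eps_{123} u_2 v_3 = 1 * -7.5 * -2.5 = 18.75
eps_{132} u_3 v_2 = -1 * -3.8 * 5.5 = 20.9
(u x v)_1 = 39.65

39.65


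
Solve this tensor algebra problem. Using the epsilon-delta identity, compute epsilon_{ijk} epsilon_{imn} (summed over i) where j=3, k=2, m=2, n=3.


Using the identity: epsilon_{ijk} epsilon_{imn} = delta_{jm} delta_{kn} - delta_{jn} delta_{km}.
delta_{32} = 0
delta_{23} = 0
delta_{33} = 1
delta_{22} = 1
Result = 0 * 0 - 1 * 1 = 0 - 1 = -1

-1


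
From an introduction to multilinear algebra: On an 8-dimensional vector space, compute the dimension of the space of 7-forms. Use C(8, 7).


The dimension of the space of p-forms on an n-dimensional space is C(n, p).
n = 8, p = 7
C(8, 7) = 8! / (7! * 1!) = 8

8


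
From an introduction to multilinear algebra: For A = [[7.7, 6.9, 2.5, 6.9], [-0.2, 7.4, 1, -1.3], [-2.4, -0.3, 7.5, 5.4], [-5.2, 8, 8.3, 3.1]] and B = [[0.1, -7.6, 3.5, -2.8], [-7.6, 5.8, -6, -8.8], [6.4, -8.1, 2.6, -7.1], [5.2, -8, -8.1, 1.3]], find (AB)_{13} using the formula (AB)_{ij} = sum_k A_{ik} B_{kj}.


(AB)_{ij} = sum_k A_{ik} B_{kj}.
For i=1, j=3:
A_{11} * B_{13} = 7.7 * 3.5 = 26.95
A_{12} * B_{23} = 6.9 * -6 = -41.4
A_{13} * B_{33} = 2.5 * 2.6 = 6.5
A_{14} * B_{43} = 6.9 * -8.1 = -55.89
Sum = 26.95 + -41.4 + 6.5 + -55.89 = -63.84

-63.84


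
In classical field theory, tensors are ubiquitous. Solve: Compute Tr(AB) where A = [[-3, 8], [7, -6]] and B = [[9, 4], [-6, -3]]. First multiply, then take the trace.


Tr(AB) = sum_i (AB)_{ii} where (AB)_{ii} = sum_k A_{ik} B_{ki}.
(AB)_{11} = -3*9 + 8*-6 = -75
(AB)_{22} = 7*4 + -6*-3 = 46
Tr(AB) = -75 + 46 = -29

-29


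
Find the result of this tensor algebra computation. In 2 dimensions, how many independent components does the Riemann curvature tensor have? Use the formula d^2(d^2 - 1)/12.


The Riemann tensor in d dimensions has d^2(d^2 - 1)/12 independent components.
d = 2, so d^2 = 4
d^2 - 1 = 3
d^2(d^2 - 1) = 4 * 3 = 12
Divide by 12: 12 / 12 = 1

1


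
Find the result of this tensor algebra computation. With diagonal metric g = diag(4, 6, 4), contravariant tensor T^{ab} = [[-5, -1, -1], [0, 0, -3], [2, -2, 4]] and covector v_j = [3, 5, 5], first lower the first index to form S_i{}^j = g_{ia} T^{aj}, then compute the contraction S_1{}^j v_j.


Step 1: lower the first index. For a diagonal metric, g_{ia} T^{aj} = g_{ii} T^{ij} (no sum on i).
g_{11} = 4
S_1{}^1 = 4 * T^{11} = 4 * -5 = -20
S_1{}^2 = 4 * T^{12} = 4 * -1 = -4
S_1{}^3 = 4 * T^{13} = 4 * -1 = -4
Step 2: contract S_1{}^j with v_j.
S_1{}^1 * v_1 = -20 * 3 = -60
S_1{}^2 * v_2 = -4 * 5 = -20
S_1{}^3 * v_3 = -4 * 5 = -20
Result = -60 + -20 + -20 = -100

-100


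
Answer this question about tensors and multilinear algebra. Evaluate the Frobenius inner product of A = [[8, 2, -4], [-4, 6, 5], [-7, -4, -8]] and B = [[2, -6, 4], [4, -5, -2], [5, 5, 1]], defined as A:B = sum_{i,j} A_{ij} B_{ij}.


A:B = sum over all i,j of A_{ij} * B_{ij}.
Row 1: 8*2=16, 2*-6=-12, -4*4=-16 => row sum = -12
Row 2: -4*4=-16, 6*-5=-30, 5*-2=-10 => row sum = -56
Row 3: -7*5=-35, -4*5=-20, -8*1=-8 => row sum = -63
Total = -12 + -56 + -63 = -131

-131


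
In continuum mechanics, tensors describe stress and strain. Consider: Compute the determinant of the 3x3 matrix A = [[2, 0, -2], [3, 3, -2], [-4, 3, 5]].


Expanding along the first row, det(A) = a11*M_11 - a12*M_12 + a13*M_13, where M_1j is the (1,j) minor.
Minor M_11 = 3*5 - -2*3 = 21
Minor M_12 = 3*5 - -2*-4 = 7
Minor M_13 = 3*3 - 3*-4 = 21
det = 2*(21) - 0*(7) + -2*(21)
    = 42 - 0 + -42
    = 0

0


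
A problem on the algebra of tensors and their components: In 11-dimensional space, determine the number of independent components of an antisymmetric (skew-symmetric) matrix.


An antisymmetric rank-2 tensor satisfies A_{ij} = -A_{ji}, so diagonal entries are zero.
The independent components are the upper-triangular entries: C(n, 2) = n(n-1)/2.
n = 11
C(11, 2) = 11 * 10 / 2 = 110 / 2 = 55

55


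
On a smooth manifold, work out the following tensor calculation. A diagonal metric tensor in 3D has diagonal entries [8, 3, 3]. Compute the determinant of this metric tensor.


For a diagonal metric, the determinant is the product of diagonal entries.
Diagonal entries: 8, 3, 3
det(g) = 8 * 3 * 3 = 72

72


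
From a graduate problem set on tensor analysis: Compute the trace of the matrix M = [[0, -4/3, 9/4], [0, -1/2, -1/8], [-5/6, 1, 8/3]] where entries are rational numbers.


The trace is the sum of diagonal entries.
Diagonal: M[1,1] = 0, M[2,2] = -1/2, M[3,3] = 8/3
Tr(M) = 0 + -1/2 + 8/3
Computing step by step:
After adding M[1,1]: 0
After adding M[2,2]: -1/2
After adding M[3,3]: 13/6
Tr(M) = 13/6

13/6


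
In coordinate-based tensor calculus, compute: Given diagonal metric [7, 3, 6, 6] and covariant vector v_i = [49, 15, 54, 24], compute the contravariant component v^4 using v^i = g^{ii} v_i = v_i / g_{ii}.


To raise an index with a diagonal metric: v^i = v_i / g_{ii}.
For index 4: v_4 = 24, g_{44} = 6
v^4 = 24 / 6 = 4

4


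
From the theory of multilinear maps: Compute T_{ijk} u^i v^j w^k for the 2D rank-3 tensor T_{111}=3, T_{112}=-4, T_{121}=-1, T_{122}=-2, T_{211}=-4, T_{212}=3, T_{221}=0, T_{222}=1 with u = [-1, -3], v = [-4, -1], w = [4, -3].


S = sum over i,j,k of T_{ijk} u_i v_j w_k. Expanding all 8 terms:
T_{111}*u_1*v_1*w_1 = 3*-1*-4*4 = 48  (running total: 48)
T_{112}*u_1*v_1*w_2 = -4*-1*-4*-3 = 48  (running total: 96)
T_{121}*u_1*v_2*w_1 = -1*-1*-1*4 = -4  (running total: 92)
T_{122}*u_1*v_2*w_2 = -2*-1*-1*-3 = 6  (running total: 98)
T_{211}*u_2*v_1*w_1 = -4*-3*-4*4 = -192  (running total: -94)
T_{212}*u_2*v_1*w_2 = 3*-3*-4*-3 = -108  (running total: -202)
T_{221}*u_2*v_2*w_1 = 0*-3*-1*4 = 0  (running total: -202)
T_{222}*u_2*v_2*w_2 = 1*-3*-1*-3 = -9  (running total: -211)
S = -211

-211


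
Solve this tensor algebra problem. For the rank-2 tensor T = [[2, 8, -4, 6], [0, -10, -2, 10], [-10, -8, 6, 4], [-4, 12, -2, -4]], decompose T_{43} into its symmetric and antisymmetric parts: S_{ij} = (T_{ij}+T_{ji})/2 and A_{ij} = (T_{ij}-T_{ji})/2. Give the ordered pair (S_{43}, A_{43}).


T_{43} = -2
T_{34} = 4
S_{43} = (-2 + 4)/2 = 2/2 = 1
A_{43} = (-2 - 4)/2 = -6/2 = -3
Check: S + A = 1 + -3 = -2 = T_{43}.

(1, -3)


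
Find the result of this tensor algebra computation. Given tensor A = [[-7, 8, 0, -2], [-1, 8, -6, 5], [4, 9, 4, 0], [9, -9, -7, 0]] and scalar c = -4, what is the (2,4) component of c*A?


Scalar multiplication: (cA)_{ij} = c * A_{ij}.
c = -4
A_{24} = 5
(cA)_{24} = -4 * 5 = -20

-20


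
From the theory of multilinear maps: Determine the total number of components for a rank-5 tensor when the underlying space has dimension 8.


The number of components of a rank-r tensor in d dimensions is d^r.
Here d = 8 and r = 5.
8^5 = 32768

32768


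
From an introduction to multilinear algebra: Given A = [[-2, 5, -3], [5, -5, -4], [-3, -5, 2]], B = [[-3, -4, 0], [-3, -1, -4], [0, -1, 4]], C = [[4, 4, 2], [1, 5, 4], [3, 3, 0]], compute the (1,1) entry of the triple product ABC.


(ABC)_{11} = sum_m (AB)_{1m} C_{m1}. First compute row 1 of AB.
(AB)_{11} = -2*-3 + 5*-3 + -3*0 = -9
(AB)_{12} = -2*-4 + 5*-1 + -3*-1 = 6
(AB)_{13} = -2*0 + 5*-4 + -3*4 = -32
Now contract with column 1 of C:
(AB)_{11} * C_{11} = -9 * 4 = -36
(AB)_{12} * C_{21} = 6 * 1 = 6
(AB)_{13} * C_{31} = -32 * 3 = -96
(ABC)_{11} = -36 + 6 + -96 = -126

-126


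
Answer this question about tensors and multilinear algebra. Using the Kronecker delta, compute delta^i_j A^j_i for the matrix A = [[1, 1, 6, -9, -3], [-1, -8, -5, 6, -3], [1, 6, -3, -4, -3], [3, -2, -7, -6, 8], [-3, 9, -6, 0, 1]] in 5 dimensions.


The contraction (trace) of a rank-2 tensor is the sum of its diagonal elements.
Diagonal entries: A[1,1] = 1, A[2,2] = -8, A[3,3] = -3, A[4,4] = -6, A[5,5] = 1
Tr(A) = 1 + -8 + -3 + -6 + 1 = -15

-15


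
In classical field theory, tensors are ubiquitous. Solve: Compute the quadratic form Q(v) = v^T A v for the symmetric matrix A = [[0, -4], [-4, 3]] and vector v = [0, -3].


First compute Av:
(Av)_1 = 0*0 + -4*-3 = 12
(Av)_2 = -4*0 + 3*-3 = -9
Av = [12, -9]
Then v^T (Av) = 0*12 + -3*-9
= 0 + 27 = 27

27


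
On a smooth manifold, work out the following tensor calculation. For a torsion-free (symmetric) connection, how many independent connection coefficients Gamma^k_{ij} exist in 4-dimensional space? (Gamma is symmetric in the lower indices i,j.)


Christoffel symbols Gamma^k_{ij} are symmetric in i,j, so there are d * d(d+1)/2 independent symbols.
d = 4
d(d+1)/2 = 4 * 5 / 2 = 10
Total = 4 * 10 = 40

40


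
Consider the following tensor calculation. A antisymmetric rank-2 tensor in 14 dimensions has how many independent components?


A antisymmetric rank-2 tensor in d dimensions has d(d-1)/2 independent components.
d = 14
d(d-1)/2 = 14 * 13 / 2 = 182 / 2 = 91

91


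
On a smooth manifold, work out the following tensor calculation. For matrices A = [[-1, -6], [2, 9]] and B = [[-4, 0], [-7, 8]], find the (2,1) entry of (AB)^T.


(AB)^T_{ij} = (AB)_{ji} = sum_k A_{jk} B_{ki}.
For i=2, j=1 we need (AB)_{12}:
A_{11} * B_{12} = -1 * 0 = 0
A_{12} * B_{22} = -6 * 8 = -48
Sum = 0 + -48 = -48

-48


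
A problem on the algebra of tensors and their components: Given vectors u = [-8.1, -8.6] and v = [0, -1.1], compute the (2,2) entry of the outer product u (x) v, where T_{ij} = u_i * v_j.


The outer product entry T_{ij} = u_i * v_j.
We need i=2, j=2.
u_2 = -8.6, v_2 = -1.1
T_{2,2} = -8.6 * -1.1 = 9.46

9.46


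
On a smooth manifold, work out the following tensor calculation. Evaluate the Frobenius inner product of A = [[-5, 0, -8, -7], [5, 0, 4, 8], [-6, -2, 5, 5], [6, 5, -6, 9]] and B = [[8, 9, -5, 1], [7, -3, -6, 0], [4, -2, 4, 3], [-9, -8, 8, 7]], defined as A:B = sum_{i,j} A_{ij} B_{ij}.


A:B = sum over all i,j of A_{ij} * B_{ij}.
Row 1: -5*8=-40, 0*9=0, -8*-5=40, -7*1=-7 => row sum = -7
Row 2: 5*7=35, 0*-3=0, 4*-6=-24, 8*0=0 => row sum = 11
Row 3: -6*4=-24, -2*-2=4, 5*4=20, 5*3=15 => row sum = 15
Row 4: 6*-9=-54, 5*-8=-40, -6*8=-48, 9*7=63 => row sum = -79
Total = -7 + 11 + 15 + -79 = -60

-60


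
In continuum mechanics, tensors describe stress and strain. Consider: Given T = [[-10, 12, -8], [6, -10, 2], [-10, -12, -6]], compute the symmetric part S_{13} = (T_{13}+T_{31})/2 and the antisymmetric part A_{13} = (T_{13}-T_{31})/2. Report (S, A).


T_{13} = -8
T_{31} = -10
S_{13} = (-8 + -10)/2 = -18/2 = -9
A_{13} = (-8 - -10)/2 = 2/2 = 1
Check: S + A = -9 + 1 = -8 = T_{13}.

(-9, 1)


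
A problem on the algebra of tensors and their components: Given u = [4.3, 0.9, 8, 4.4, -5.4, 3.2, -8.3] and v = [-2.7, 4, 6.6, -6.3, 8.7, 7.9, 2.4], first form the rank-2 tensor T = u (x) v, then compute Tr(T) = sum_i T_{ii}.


The outer product gives T_{ij} = u_i v_j.
The trace (contraction) is Tr(T) = sum_i T_{ii} = sum_i u_i v_i.
Diagonal entries:
T_{11} = u_1 * v_1 = 4.3 * -2.7 = -11.61
T_{22} = u_2 * v_2 = 0.9 * 4 = 3.6
T_{33} = u_3 * v_3 = 8 * 6.6 = 52.8
T_{44} = u_4 * v_4 = 4.4 * -6.3 = -27.72
T_{55} = u_5 * v_5 = -5.4 * 8.7 = -46.98
T_{66} = u_6 * v_6 = 3.2 * 7.9 = 25.28
T_{77} = u_7 * v_7 = -8.3 * 2.4 = -19.92
Tr(T) = -11.61 + 3.6 + 52.8 + -27.72 + -46.98 + 25.28 + -19.92 = -24.55

-24.55


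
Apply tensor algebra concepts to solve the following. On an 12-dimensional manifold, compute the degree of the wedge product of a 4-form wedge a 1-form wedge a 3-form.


The degree of a wedge product is the sum of the degrees of the individual forms.
Degrees: 4, 1, 3
Total degree = 4 + 1 + 3 = 8

8


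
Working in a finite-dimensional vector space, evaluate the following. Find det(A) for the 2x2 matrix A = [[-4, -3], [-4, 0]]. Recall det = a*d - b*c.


For a 2x2 matrix [[a, b], [c, d]], det = a*d - b*c.
a = -4, b = -3, c = -4, d = 0
a*d = -4 * 0 = 0
b*c = -3 * -4 = 12
det = 0 - 12 = -12

-12


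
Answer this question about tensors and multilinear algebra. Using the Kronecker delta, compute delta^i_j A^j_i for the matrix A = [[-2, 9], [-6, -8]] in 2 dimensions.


The contraction (trace) of a rank-2 tensor is the sum of its diagonal elements.
Diagonal entries: A[1,1] = -2, A[2,2] = -8
Tr(A) = -2 + -8 = -10

-10


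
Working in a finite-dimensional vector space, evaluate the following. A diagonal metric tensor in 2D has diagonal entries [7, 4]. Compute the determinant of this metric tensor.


For a diagonal metric, the determinant is the product of diagonal entries.
Diagonal entries: 7, 4
det(g) = 7 * 4 = 28

28


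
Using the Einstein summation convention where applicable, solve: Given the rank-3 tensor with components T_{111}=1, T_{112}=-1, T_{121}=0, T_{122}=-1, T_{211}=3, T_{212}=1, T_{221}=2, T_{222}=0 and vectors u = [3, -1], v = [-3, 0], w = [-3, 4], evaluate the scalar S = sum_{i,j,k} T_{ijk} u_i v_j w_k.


S = sum over i,j,k of T_{ijk} u_i v_j w_k. Expanding all 8 terms:
T_{111}*u_1*v_1*w_1 = 1*3*-3*-3 = 27  (running total: 27)
T_{112}*u_1*v_1*w_2 = -1*3*-3*4 = 36  (running total: 63)
T_{121}*u_1*v_2*w_1 = 0*3*0*-3 = 0  (running total: 63)
T_{122}*u_1*v_2*w_2 = -1*3*0*4 = 0  (running total: 63)
T_{211}*u_2*v_1*w_1 = 3*-1*-3*-3 = -27  (running total: 36)
T_{212}*u_2*v_1*w_2 = 1*-1*-3*4 = 12  (running total: 48)
T_{221}*u_2*v_2*w_1 = 2*-1*0*-3 = 0  (running total: 48)
T_{222}*u_2*v_2*w_2 = 0*-1*0*4 = 0  (running total: 48)
S = 48

48


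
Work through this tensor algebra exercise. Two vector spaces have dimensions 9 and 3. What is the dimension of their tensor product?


The dimension of a tensor product is the product of dimensions.
dim(V) = 9, dim(W) = 3
dim(V (x) W) = 9 * 3 = 27

27


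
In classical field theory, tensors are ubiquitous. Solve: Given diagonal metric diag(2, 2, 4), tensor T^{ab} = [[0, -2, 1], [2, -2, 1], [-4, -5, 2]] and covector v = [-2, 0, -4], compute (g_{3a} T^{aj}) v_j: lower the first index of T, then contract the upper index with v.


Step 1: lower the first index. For a diagonal metric, g_{ia} T^{aj} = g_{ii} T^{ij} (no sum on i).
g_{33} = 4
S_3{}^1 = 4 * T^{31} = 4 * -4 = -16
S_3{}^2 = 4 * T^{32} = 4 * -5 = -20
S_3{}^3 = 4 * T^{33} = 4 * 2 = 8
Step 2: contract S_3{}^j with v_j.
S_3{}^1 * v_1 = -16 * -2 = 32
S_3{}^2 * v_2 = -20 * 0 = 0
S_3{}^3 * v_3 = 8 * -4 = -32
Result = 32 + 0 + -32 = 0

0


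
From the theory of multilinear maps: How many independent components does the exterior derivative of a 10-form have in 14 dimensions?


The exterior derivative of a p-form is a (p+1)-form.
Its number of independent components is C(n, p+1).
n = 14, p+1 = 11
C(14, 11) = 364

364


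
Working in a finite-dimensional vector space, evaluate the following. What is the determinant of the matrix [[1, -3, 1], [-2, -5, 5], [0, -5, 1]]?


Expanding along the first row, det(A) = a11*M_11 - a12*M_12 + a13*M_13, where M_1j is the (1,j) minor.
Minor M_11 = -5*1 - 5*-5 = 20
Minor M_12 = -2*1 - 5*0 = -2
Minor M_13 = -2*-5 - -5*0 = 10
det = 1*(20) - -3*(-2) + 1*(10)
    = 20 - 6 + 10
    = 24

24


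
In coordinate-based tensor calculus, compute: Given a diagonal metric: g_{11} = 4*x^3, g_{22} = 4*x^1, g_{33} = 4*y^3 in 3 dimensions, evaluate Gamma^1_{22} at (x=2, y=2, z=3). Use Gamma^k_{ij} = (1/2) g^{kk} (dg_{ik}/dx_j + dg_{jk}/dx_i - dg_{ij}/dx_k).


For a diagonal metric, Gamma^k_{ij} = (1/2) g^{kk} (dg_{ik}/dx_j + dg_{jk}/dx_i - dg_{ij}/dx_k).
The metric is diagonal, so g_{ab} = 0 for a != b.
At the given point: g_{11} = 32, g_{22} = 8, g_{33} = 32
g^{11} = 1/32
dg_{21}/dx_2 = 0 (off-diagonal)
dg_{21}/dx_2 = 0 (off-diagonal)
dg_{22}/dx_1 = dg_{22}/dx_1 = 4
Numerator = 0 + 0 - 4 = -4
Gamma^1_{22} = -4 / (2 * 32) = -1/16

-1/16


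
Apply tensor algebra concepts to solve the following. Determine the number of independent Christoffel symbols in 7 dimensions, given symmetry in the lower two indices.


Christoffel symbols Gamma^k_{ij} are symmetric in i,j, so there are d * d(d+1)/2 independent symbols.
d = 7
d(d+1)/2 = 7 * 8 / 2 = 28
Total = 7 * 28 = 196

196


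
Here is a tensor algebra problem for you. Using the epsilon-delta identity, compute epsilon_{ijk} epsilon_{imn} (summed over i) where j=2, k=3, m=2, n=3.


Using the identity: epsilon_{ijk} epsilon_{imn} = delta_{jm} delta_{kn} - delta_{jn} delta_{km}.
delta_{22} = 1
delta_{33} = 1
delta_{23} = 0
delta_{32} = 0
Result = 1 * 1 - 0 * 0 = 1 - 0 = 1

1


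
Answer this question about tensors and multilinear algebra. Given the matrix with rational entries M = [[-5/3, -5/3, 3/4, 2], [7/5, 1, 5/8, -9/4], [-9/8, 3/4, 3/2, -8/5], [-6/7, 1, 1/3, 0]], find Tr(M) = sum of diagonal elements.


The trace is the sum of diagonal entries.
Diagonal: M[1,1] = -5/3, M[2,2] = 1, M[3,3] = 3/2, M[4,4] = 0
Tr(M) = -5/3 + 1 + 3/2 + 0
Computing step by step:
After adding M[1,1]: -5/3
After adding M[2,2]: -2/3
After adding M[3,3]: 5/6
After adding M[4,4]: 5/6
Tr(M) = 5/6

5/6


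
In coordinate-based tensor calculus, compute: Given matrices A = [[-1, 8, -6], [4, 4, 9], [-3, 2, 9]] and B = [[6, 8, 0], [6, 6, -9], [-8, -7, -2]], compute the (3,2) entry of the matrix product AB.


(AB)_{ij} = sum_k A_{ik} B_{kj}.
For i=3, j=2:
A_{31} * B_{12} = -3 * 8 = -24
A_{32} * B_{22} = 2 * 6 = 12
A_{33} * B_{32} = 9 * -7 = -63
Sum = -24 + 12 + -63 = -75

-75


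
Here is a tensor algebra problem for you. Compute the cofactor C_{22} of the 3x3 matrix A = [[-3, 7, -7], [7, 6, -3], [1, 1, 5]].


To find cofactor C_{22}, delete row 2 and column 2.
The resulting 2x2 submatrix is: [[-3, -7], [1, 5]]
Minor M_{22} = -3*5 - -7*1
  = -15 - -7 = -8
Sign = (-1)^(2+2) = (-1)^4 = 1
Cofactor C_{22} = 1 * -8 = -8

-8


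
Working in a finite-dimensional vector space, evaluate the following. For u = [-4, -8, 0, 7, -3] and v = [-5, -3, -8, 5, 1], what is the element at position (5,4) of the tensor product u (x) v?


The outer product entry T_{ij} = u_i * v_j.
We need i=5, j=4.
u_5 = -3, v_4 = 5
T_{5,4} = -3 * 5 = -15

-15


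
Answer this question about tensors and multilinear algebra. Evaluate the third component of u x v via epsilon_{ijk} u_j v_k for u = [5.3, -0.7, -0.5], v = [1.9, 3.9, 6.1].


(u x v)_3 = sum_{j,k} epsilon_{3jk} u_j v_k. Only permutations of (1,2,3) contribute; the two non-zero terms are:
eps_{312} u_1 v_2 = 1 * 5.3 * 3.9 = 20.67
eps_{321} u_2 v_1 = -1 * -0.7 * 1.9 = 1.33
(u x v)_3 = 22

22


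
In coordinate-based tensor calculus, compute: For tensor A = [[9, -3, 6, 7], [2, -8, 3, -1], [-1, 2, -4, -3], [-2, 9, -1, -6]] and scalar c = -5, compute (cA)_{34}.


Scalar multiplication: (cA)_{ij} = c * A_{ij}.
c = -5
A_{34} = -3
(cA)_{34} = -5 * -3 = 15

15


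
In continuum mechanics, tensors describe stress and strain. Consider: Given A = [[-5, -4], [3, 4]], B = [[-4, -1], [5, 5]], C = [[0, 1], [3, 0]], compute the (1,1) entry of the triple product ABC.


(ABC)_{11} = sum_m (AB)_{1m} C_{m1}. First compute row 1 of AB.
(AB)_{11} = -5*-4 + -4*5 = 0
(AB)_{12} = -5*-1 + -4*5 = -15
Now contract with column 1 of C:
(AB)_{11} * C_{11} = 0 * 0 = 0
(AB)_{12} * C_{21} = -15 * 3 = -45
(ABC)_{11} = 0 + -45 = -45

-45


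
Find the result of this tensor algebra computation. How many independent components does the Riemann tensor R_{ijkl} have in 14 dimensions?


The Riemann tensor in d dimensions has d^2(d^2 - 1)/12 independent components.
d = 14, so d^2 = 196
d^2 - 1 = 195
d^2(d^2 - 1) = 196 * 195 = 38220
Divide by 12: 38220 / 12 = 3185

3185


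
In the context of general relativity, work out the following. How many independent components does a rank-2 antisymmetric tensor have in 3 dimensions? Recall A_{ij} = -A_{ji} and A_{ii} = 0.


An antisymmetric rank-2 tensor satisfies A_{ij} = -A_{ji}, so diagonal entries are zero.
The independent components are the upper-triangular entries: C(n, 2) = n(n-1)/2.
n = 3
C(3, 2) = 3 * 2 / 2 = 6 / 2 = 3

3


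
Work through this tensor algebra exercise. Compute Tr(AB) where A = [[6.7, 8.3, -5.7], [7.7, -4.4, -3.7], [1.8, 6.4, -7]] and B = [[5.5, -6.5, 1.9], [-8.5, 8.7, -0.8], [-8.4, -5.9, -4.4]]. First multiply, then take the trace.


Tr(AB) = sum_i (AB)_{ii} where (AB)_{ii} = sum_k A_{ik} B_{ki}.
(AB)_{11} = 6.7*5.5 + 8.3*-8.5 + -5.7*-8.4 = 14.18
(AB)_{22} = 7.7*-6.5 + -4.4*8.7 + -3.7*-5.9 = -66.5
(AB)_{33} = 1.8*1.9 + 6.4*-0.8 + -7*-4.4 = 29.1
Tr(AB) = 14.18 + -66.5 + 29.1 = -23.22

-23.22


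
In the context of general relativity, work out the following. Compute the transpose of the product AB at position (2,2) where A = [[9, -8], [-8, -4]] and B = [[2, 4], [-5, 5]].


(AB)^T_{ij} = (AB)_{ji} = sum_k A_{jk} B_{ki}.
For i=2, j=2 we need (AB)_{22}:
A_{21} * B_{12} = -8 * 4 = -32
A_{22} * B_{22} = -4 * 5 = -20
Sum = -32 + -20 = -52

-52


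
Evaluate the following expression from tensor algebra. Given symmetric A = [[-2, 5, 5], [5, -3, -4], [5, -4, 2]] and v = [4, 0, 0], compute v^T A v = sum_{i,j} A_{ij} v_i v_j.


First compute Av:
(Av)_1 = -2*4 + 5*0 + 5*0 = -8
(Av)_2 = 5*4 + -3*0 + -4*0 = 20
(Av)_3 = 5*4 + -4*0 + 2*0 = 20
Av = [-8, 20, 20]
Then v^T (Av) = 4*-8 + 0*20 + 0*20
= -32 + 0 + 0 = -32

-32


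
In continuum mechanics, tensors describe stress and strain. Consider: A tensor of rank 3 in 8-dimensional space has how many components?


The number of components of a rank-r tensor in d dimensions is d^r.
Here d = 8 and r = 3.
8^3 = 512

512


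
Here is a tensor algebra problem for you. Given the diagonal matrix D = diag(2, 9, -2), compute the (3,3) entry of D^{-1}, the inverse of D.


For a diagonal matrix, the inverse has entries (D^{-1})_{ii} = 1/d_{ii}.
The diagonal entries are: d_{11} = 2, d_{22} = 9, d_{33} = -2
We need (D^{-1})_{33} = 1/d_{33} = 1/-2 = -1/2

-1/2


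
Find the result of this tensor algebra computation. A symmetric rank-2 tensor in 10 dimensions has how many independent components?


A symmetric rank-2 tensor in d dimensions has d(d+1)/2 independent components.
d = 10
d(d+1)/2 = 10 * 11 / 2 = 110 / 2 = 55

55


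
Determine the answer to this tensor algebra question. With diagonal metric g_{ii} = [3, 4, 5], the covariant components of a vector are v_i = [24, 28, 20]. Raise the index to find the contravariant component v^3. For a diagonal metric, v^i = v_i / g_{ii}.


To raise an index with a diagonal metric: v^i = v_i / g_{ii}.
For index 3: v_3 = 20, g_{33} = 5
v^3 = 20 / 5 = 4

4


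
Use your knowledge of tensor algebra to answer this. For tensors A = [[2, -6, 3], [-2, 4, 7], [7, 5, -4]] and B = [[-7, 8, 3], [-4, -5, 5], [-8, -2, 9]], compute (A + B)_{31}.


Tensor addition is component-wise: (A + B)_{ij} = A_{ij} + B_{ij}.
A_{31} = 7
B_{31} = -8
(A + B)_{31} = 7 + -8 = -1

-1


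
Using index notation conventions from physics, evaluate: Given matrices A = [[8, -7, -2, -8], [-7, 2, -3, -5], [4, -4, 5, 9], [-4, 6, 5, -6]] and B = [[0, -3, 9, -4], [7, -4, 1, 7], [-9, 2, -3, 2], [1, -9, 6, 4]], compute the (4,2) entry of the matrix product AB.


(AB)_{ij} = sum_k A_{ik} B_{kj}.
For i=4, j=2:
A_{41} * B_{12} = -4 * -3 = 12
A_{42} * B_{22} = 6 * -4 = -24
A_{43} * B_{32} = 5 * 2 = 10
A_{44} * B_{42} = -6 * -9 = 54
Sum = 12 + -24 + 10 + 54 = 52

52


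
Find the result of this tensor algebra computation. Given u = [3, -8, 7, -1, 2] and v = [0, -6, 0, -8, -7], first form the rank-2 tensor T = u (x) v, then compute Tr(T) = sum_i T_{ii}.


The outer product gives T_{ij} = u_i v_j.
The trace (contraction) is Tr(T) = sum_i T_{ii} = sum_i u_i v_i.
Diagonal entries:
T_{11} = u_1 * v_1 = 3 * 0 = 0
T_{22} = u_2 * v_2 = -8 * -6 = 48
T_{33} = u_3 * v_3 = 7 * 0 = 0
T_{44} = u_4 * v_4 = -1 * -8 = 8
T_{55} = u_5 * v_5 = 2 * -7 = -14
Tr(T) = 0 + 48 + 0 + 8 + -14 = 42

42


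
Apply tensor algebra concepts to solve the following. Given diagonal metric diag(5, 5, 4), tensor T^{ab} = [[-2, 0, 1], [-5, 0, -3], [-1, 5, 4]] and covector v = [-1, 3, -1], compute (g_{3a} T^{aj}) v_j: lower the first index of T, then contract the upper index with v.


Step 1: lower the first index. For a diagonal metric, g_{ia} T^{aj} = g_{ii} T^{ij} (no sum on i).
g_{33} = 4
S_3{}^1 = 4 * T^{31} = 4 * -1 = -4
S_3{}^2 = 4 * T^{32} = 4 * 5 = 20
S_3{}^3 = 4 * T^{33} = 4 * 4 = 16
Step 2: contract S_3{}^j with v_j.
S_3{}^1 * v_1 = -4 * -1 = 4
S_3{}^2 * v_2 = 20 * 3 = 60
S_3{}^3 * v_3 = 16 * -1 = -16
Result = 4 + 60 + -16 = 48

48


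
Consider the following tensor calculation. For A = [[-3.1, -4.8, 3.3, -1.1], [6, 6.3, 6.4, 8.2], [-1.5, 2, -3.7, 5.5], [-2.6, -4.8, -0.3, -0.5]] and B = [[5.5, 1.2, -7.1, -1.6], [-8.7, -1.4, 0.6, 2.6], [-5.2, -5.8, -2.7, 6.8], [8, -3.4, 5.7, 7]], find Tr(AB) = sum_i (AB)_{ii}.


Tr(AB) = sum_i (AB)_{ii} where (AB)_{ii} = sum_k A_{ik} B_{ki}.
(AB)_{11} = -3.1*5.5 + -4.8*-8.7 + 3.3*-5.2 + -1.1*8 = -1.25
(AB)_{22} = 6*1.2 + 6.3*-1.4 + 6.4*-5.8 + 8.2*-3.4 = -66.62
(AB)_{33} = -1.5*-7.1 + 2*0.6 + -3.7*-2.7 + 5.5*5.7 = 53.19
(AB)_{44} = -2.6*-1.6 + -4.8*2.6 + -0.3*6.8 + -0.5*7 = -13.86
Tr(AB) = -1.25 + -66.62 + 53.19 + -13.86 = -28.54

-28.54


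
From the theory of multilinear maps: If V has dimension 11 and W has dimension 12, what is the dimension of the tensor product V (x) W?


The dimension of a tensor product is the product of dimensions.
dim(V) = 11, dim(W) = 12
dim(V (x) W) = 11 * 12 = 132

132


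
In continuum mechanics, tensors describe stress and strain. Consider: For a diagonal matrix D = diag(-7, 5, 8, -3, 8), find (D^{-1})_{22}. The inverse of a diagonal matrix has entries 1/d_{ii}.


For a diagonal matrix, the inverse has entries (D^{-1})_{ii} = 1/d_{ii}.
The diagonal entries are: d_{11} = -7, d_{22} = 5, d_{33} = 8, d_{44} = -3, d_{55} = 8
We need (D^{-1})_{22} = 1/d_{22} = 1/5 = 1/5

1/5


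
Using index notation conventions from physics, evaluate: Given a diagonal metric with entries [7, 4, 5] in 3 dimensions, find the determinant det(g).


For a diagonal metric, the determinant is the product of diagonal entries.
Diagonal entries: 7, 4, 5
det(g) = 7 * 4 * 5 = 140

140


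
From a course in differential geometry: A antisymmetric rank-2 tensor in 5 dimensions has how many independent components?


A antisymmetric rank-2 tensor in d dimensions has d(d-1)/2 independent components.
d = 5
d(d-1)/2 = 5 * 4 / 2 = 20 / 2 = 10

10


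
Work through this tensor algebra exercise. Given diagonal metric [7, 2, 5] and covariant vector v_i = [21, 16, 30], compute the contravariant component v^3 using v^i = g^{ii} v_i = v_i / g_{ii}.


To raise an index with a diagonal metric: v^i = v_i / g_{ii}.
For index 3: v_3 = 30, g_{33} = 5
v^3 = 30 / 5 = 6

6


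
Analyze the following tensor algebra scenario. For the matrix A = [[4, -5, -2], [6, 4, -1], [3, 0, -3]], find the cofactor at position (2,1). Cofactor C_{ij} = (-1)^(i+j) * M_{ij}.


To find cofactor C_{21}, delete row 2 and column 1.
The resulting 2x2 submatrix is: [[-5, -2], [0, -3]]
Minor M_{21} = -5*-3 - -2*0
  = 15 - 0 = 15
Sign = (-1)^(2+1) = (-1)^3 = -1
Cofactor C_{21} = -1 * 15 = -15

-15


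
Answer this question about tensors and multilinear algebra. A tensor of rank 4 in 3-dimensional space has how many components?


The number of components of a rank-r tensor in d dimensions is d^r.
Here d = 3 and r = 4.
3^4 = 81

81


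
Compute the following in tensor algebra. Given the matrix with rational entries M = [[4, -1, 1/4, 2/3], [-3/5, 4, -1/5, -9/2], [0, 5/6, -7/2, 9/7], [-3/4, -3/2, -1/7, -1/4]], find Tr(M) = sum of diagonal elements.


The trace is the sum of diagonal entries.
Diagonal: M[1,1] = 4, M[2,2] = 4, M[3,3] = -7/2, M[4,4] = -1/4
Tr(M) = 4 + 4 + -7/2 + -1/4
Computing step by step:
After adding M[1,1]: 4
After adding M[2,2]: 8
After adding M[3,3]: 9/2
After adding M[4,4]: 17/4
Tr(M) = 17/4

17/4


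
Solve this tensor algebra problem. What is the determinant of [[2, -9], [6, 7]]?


For a 2x2 matrix [[a, b], [c, d]], det = a*d - b*c.
a = 2, b = -9, c = 6, d = 7
a*d = 2 * 7 = 14
b*c = -9 * 6 = -54
det = 14 - -54 = 68

68


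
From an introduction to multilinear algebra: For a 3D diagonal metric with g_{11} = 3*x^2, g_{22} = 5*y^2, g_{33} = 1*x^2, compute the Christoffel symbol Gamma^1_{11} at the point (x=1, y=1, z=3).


For a diagonal metric, Gamma^k_{ij} = (1/2) g^{kk} (dg_{ik}/dx_j + dg_{jk}/dx_i - dg_{ij}/dx_k).
The metric is diagonal, so g_{ab} = 0 for a != b.
At the given point: g_{11} = 3, g_{22} = 5, g_{33} = 1
g^{11} = 1/3
dg_{11}/dx_1 = dg_{11}/dx_1 = 6
dg_{11}/dx_1 = dg_{11}/dx_1 = 6
dg_{11}/dx_1 = dg_{11}/dx_1 = 6
Numerator = 6 + 6 - 6 = 6
Gamma^1_{11} = 6 / (2 * 3) = 1

1


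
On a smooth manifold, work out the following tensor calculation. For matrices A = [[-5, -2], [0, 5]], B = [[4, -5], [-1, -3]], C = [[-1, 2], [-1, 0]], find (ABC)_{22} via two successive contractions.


(ABC)_{22} = sum_m (AB)_{2m} C_{m2}. First compute row 2 of AB.
(AB)_{21} = 0*4 + 5*-1 = -5
(AB)_{22} = 0*-5 + 5*-3 = -15
Now contract with column 2 of C:
(AB)_{21} * C_{12} = -5 * 2 = -10
(AB)_{22} * C_{22} = -15 * 0 = 0
(ABC)_{22} = -10 + 0 = -10

-10


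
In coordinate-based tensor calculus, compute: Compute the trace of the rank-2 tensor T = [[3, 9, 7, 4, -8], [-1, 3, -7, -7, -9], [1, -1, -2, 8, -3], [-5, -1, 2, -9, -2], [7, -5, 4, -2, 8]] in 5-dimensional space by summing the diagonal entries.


The contraction (trace) of a rank-2 tensor is the sum of its diagonal elements.
Diagonal entries: A[1,1] = 3, A[2,2] = 3, A[3,3] = -2, A[4,4] = -9, A[5,5] = 8
Tr(A) = 3 + 3 + -2 + -9 + 8 = 3

3


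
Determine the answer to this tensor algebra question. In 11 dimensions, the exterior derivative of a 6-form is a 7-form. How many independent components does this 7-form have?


The exterior derivative of a p-form is a (p+1)-form.
Its number of independent components is C(n, p+1).
n = 11, p+1 = 7
C(11, 7) = 330

330


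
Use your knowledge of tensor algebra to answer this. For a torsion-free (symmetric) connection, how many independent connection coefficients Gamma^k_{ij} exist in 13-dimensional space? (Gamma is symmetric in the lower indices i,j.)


Christoffel symbols Gamma^k_{ij} are symmetric in i,j, so there are d * d(d+1)/2 independent symbols.
d = 13
d(d+1)/2 = 13 * 14 / 2 = 91
Total = 13 * 91 = 1183

1183


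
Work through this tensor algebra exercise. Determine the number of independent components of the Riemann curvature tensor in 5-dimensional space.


The Riemann tensor in d dimensions has d^2(d^2 - 1)/12 independent components.
d = 5, so d^2 = 25
d^2 - 1 = 24
d^2(d^2 - 1) = 25 * 24 = 600
Divide by 12: 600 / 12 = 50

50


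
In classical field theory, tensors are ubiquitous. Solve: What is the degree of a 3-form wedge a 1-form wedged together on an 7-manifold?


The degree of a wedge product is the sum of the degrees of the individual forms.
Degrees: 3, 1
Total degree = 3 + 1 = 4

4


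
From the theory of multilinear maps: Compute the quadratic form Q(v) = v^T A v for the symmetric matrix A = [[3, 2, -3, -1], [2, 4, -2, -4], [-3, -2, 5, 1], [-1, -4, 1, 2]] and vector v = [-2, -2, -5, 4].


First compute Av:
(Av)_1 = 3*-2 + 2*-2 + -3*-5 + -1*4 = 1
(Av)_2 = 2*-2 + 4*-2 + -2*-5 + -4*4 = -18
(Av)_3 = -3*-2 + -2*-2 + 5*-5 + 1*4 = -11
(Av)_4 = -1*-2 + -4*-2 + 1*-5 + 2*4 = 13
Av = [1, -18, -11, 13]
Then v^T (Av) = -2*1 + -2*-18 + -5*-11 + 4*13
= -2 + 36 + 55 + 52 = 141

141


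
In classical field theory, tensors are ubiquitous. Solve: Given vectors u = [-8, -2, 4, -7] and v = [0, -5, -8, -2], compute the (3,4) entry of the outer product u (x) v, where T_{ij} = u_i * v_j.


The outer product entry T_{ij} = u_i * v_j.
We need i=3, j=4.
u_3 = 4, v_4 = -2
T_{3,4} = 4 * -2 = -8

-8


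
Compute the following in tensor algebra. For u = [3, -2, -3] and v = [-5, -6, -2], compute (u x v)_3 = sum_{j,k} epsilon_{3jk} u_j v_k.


(u x v)_3 = sum_{j,k} epsilon_{3jk} u_j v_k. Only permutations of (1,2,3) contribute; the two non-zero terms are:
eps_{312} u_1 v_2 = 1 * 3 * -6 = -18
eps_{321} u_2 v_1 = -1 * -2 * -5 = -10
(u x v)_3 = -28

-28


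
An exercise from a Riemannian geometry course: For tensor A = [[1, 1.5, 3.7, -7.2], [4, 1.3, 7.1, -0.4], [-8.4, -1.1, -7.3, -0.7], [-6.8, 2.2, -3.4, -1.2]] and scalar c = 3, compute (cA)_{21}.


Scalar multiplication: (cA)_{ij} = c * A_{ij}.
c = 3
A_{21} = 4
(cA)_{21} = 3 * 4 = 12

12


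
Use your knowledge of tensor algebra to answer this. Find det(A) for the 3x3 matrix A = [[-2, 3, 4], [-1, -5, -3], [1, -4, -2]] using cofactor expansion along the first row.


Expanding along the first row, det(A) = a11*M_11 - a12*M_12 + a13*M_13, where M_1j is the (1,j) minor.
Minor M_11 = -5*-2 - -3*-4 = -2
Minor M_12 = -1*-2 - -3*1 = 5
Minor M_13 = -1*-4 - -5*1 = 9
det = -2*(-2) - 3*(5) + 4*(9)
    = 4 - 15 + 36
    = 25

25


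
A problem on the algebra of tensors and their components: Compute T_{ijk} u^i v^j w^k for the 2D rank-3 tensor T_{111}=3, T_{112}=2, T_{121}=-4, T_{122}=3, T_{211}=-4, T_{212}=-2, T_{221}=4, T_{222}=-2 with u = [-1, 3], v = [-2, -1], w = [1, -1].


S = sum over i,j,k of T_{ijk} u_i v_j w_k. Expanding all 8 terms:
T_{111}*u_1*v_1*w_1 = 3*-1*-2*1 = 6  (running total: 6)
T_{112}*u_1*v_1*w_2 = 2*-1*-2*-1 = -4  (running total: 2)
T_{121}*u_1*v_2*w_1 = -4*-1*-1*1 = -4  (running total: -2)
T_{122}*u_1*v_2*w_2 = 3*-1*-1*-1 = -3  (running total: -5)
T_{211}*u_2*v_1*w_1 = -4*3*-2*1 = 24  (running total: 19)
T_{212}*u_2*v_1*w_2 = -2*3*-2*-1 = -12  (running total: 7)
T_{221}*u_2*v_2*w_1 = 4*3*-1*1 = -12  (running total: -5)
T_{222}*u_2*v_2*w_2 = -2*3*-1*-1 = -6  (running total: -11)
S = -11

-11


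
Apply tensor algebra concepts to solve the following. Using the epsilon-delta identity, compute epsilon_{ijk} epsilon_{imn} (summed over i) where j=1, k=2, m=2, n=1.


Using the identity: epsilon_{ijk} epsilon_{imn} = delta_{jm} delta_{kn} - delta_{jn} delta_{km}.
delta_{12} = 0
delta_{21} = 0
delta_{11} = 1
delta_{22} = 1
Result = 0 * 0 - 1 * 1 = 0 - 1 = -1

-1


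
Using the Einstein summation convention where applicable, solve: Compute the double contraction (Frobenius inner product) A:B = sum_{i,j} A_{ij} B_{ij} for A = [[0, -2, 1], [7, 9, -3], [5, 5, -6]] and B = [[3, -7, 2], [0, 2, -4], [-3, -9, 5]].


A:B = sum over all i,j of A_{ij} * B_{ij}.
Row 1: 0*3=0, -2*-7=14, 1*2=2 => row sum = 16
Row 2: 7*0=0, 9*2=18, -3*-4=12 => row sum = 30
Row 3: 5*-3=-15, 5*-9=-45, -6*5=-30 => row sum = -90
Total = 16 + 30 + -90 = -44

-44


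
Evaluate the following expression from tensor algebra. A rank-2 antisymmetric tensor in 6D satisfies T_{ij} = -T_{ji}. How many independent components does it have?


An antisymmetric rank-2 tensor satisfies A_{ij} = -A_{ji}, so diagonal entries are zero.
The independent components are the upper-triangular entries: C(n, 2) = n(n-1)/2.
n = 6
C(6, 2) = 6 * 5 / 2 = 30 / 2 = 15

15


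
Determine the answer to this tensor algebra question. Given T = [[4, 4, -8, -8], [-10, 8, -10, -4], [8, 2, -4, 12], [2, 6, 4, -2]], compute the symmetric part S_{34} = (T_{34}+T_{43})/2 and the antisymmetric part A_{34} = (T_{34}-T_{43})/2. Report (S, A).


T_{34} = 12
T_{43} = 4
S_{34} = (12 + 4)/2 = 16/2 = 8
A_{34} = (12 - 4)/2 = 8/2 = 4
Check: S + A = 8 + 4 = 12 = T_{34}.

(8, 4)


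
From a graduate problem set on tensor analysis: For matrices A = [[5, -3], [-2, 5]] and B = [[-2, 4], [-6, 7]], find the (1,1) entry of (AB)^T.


(AB)^T_{ij} = (AB)_{ji} = sum_k A_{jk} B_{ki}.
For i=1, j=1 we need (AB)_{11}:
A_{11} * B_{11} = 5 * -2 = -10
A_{12} * B_{21} = -3 * -6 = 18
Sum = -10 + 18 = 8

8


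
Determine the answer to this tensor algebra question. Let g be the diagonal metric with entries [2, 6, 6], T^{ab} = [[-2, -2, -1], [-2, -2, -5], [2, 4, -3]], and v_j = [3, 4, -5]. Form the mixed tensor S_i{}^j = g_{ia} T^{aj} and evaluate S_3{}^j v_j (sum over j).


Step 1: lower the first index. For a diagonal metric, g_{ia} T^{aj} = g_{ii} T^{ij} (no sum on i).
g_{33} = 6
S_3{}^1 = 6 * T^{31} = 6 * 2 = 12
S_3{}^2 = 6 * T^{32} = 6 * 4 = 24
S_3{}^3 = 6 * T^{33} = 6 * -3 = -18
Step 2: contract S_3{}^j with v_j.
S_3{}^1 * v_1 = 12 * 3 = 36
S_3{}^2 * v_2 = 24 * 4 = 96
S_3{}^3 * v_3 = -18 * -5 = 90
Result = 36 + 96 + 90 = 222

222


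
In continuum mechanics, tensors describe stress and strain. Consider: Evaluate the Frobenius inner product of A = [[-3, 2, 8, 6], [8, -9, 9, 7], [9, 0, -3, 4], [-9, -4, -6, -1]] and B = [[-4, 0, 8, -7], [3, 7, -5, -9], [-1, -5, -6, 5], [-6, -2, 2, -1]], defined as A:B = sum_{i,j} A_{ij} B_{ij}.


A:B = sum over all i,j of A_{ij} * B_{ij}.
Row 1: -3*-4=12, 2*0=0, 8*8=64, 6*-7=-42 => row sum = 34
Row 2: 8*3=24, -9*7=-63, 9*-5=-45, 7*-9=-63 => row sum = -147
Row 3: 9*-1=-9, 0*-5=0, -3*-6=18, 4*5=20 => row sum = 29
Row 4: -9*-6=54, -4*-2=8, -6*2=-12, -1*-1=1 => row sum = 51
Total = 34 + -147 + 29 + 51 = -33

-33
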